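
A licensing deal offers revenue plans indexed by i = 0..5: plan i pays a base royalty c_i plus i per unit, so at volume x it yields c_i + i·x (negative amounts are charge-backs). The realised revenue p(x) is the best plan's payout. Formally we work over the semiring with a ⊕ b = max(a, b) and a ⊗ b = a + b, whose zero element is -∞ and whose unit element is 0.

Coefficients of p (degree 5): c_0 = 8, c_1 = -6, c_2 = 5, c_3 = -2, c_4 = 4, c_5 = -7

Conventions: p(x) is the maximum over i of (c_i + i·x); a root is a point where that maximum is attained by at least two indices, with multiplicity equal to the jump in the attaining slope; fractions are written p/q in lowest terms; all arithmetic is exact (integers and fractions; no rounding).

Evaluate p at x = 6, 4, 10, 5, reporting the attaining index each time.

p(6) = max(8+0·6=8, -6+1·6=0, 5+2·6=17, -2+3·6=16, 4+4·6=28, -7+5·6=23) = 28 (attained by i=4)
p(4) = max(8+0·4=8, -6+1·4=-2, 5+2·4=13, -2+3·4=10, 4+4·4=20, -7+5·4=13) = 20 (attained by i=4)
p(10) = max(8+0·10=8, -6+1·10=4, 5+2·10=25, -2+3·10=28, 4+4·10=44, -7+5·10=43) = 44 (attained by i=4)
p(5) = max(8+0·5=8, -6+1·5=-1, 5+2·5=15, -2+3·5=13, 4+4·5=24, -7+5·5=18) = 24 (attained by i=4)
Answer: p(6) = 28; p(4) = 20; p(10) = 44; p(5) = 24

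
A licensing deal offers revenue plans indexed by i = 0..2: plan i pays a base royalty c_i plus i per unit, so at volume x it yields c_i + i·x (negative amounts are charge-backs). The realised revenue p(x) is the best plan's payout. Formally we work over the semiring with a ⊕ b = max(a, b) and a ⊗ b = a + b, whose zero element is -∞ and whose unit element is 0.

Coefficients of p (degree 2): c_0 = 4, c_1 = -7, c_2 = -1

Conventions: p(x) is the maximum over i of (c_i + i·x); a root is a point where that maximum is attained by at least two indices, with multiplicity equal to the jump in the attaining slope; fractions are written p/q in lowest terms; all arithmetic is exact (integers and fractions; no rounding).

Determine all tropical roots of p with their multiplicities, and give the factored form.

hull edge (i=0, c=4) to (i=2, c=-1): slope -5/2, span 2
Factored form: p(x) = -1 ⊗ (x ⊕ 5/2) ⊗ (x ⊕ 5/2)
Answer: roots = 5/2 (mult 2)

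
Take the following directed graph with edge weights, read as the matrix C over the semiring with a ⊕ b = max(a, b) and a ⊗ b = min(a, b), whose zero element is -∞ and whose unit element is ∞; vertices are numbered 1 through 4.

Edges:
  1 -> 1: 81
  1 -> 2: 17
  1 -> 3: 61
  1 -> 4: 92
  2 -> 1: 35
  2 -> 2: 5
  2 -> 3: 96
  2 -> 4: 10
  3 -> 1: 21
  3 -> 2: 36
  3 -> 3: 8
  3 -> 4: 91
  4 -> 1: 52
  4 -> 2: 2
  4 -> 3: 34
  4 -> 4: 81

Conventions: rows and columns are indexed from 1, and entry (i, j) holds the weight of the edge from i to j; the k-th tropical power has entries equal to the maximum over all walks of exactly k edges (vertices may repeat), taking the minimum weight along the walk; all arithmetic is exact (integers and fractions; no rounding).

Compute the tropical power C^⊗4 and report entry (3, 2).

C^⊗2:
  [81, 36, 61, 81]
  [35, 36, 35, 91]
  [52, 17, 36, 81]
  [52, 34, 52, 81]
C^⊗3:
  [81, 36, 61, 81]
  [52, 35, 36, 81]
  [52, 36, 52, 81]
  [52, 36, 52, 81]
C^⊗4:
  [81, 36, 61, 81]
  [52, 36, 52, 81]
  [52, 36, 52, 81]
  [52, 36, 52, 81]
Key observation: the optimum is the walk 3->4->1->3->2, with weight 91 min 52 min 61 min 36 = 36.
Optimal value attained by: walk 3->4->1->3->2.
Answer: (C^⊗4)[3][2] = 36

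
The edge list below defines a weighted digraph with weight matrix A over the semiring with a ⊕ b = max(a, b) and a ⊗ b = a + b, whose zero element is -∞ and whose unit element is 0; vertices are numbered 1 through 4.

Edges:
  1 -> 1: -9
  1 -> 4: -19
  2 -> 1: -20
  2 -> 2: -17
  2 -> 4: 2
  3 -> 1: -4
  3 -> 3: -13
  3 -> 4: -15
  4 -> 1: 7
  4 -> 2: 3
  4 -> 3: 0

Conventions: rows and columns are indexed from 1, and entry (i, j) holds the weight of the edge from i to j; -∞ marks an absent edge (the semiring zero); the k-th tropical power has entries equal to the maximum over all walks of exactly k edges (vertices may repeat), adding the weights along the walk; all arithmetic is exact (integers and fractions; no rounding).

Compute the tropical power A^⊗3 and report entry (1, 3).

A^⊗2:
  [-12, -16, -19, -28]
  [9, 5, 2, -15]
  [-8, -12, -15, -23]
  [-2, -14, -13, 5]
A^⊗3:
  [-21, -25, -28, -14]
  [0, -12, -11, 7]
  [-16, -20, -23, -10]
  [12, 8, 5, -12]
Key observation: the optimum is the walk 1->1->4->3, with weight (-9) + (-19) + 0 = -28.
Optimal value attained by: walk 1->1->4->3.
Answer: (A^⊗3)[1][3] = -28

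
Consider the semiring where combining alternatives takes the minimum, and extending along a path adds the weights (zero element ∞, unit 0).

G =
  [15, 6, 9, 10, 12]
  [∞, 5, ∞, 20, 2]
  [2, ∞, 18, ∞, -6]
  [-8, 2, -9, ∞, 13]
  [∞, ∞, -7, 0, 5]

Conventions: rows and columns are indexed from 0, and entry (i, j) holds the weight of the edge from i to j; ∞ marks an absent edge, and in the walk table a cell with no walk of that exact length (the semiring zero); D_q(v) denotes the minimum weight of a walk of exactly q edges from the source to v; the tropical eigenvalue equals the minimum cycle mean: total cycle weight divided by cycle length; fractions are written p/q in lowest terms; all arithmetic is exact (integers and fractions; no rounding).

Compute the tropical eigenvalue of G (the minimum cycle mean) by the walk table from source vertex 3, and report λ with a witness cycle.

q=0: [∞, ∞, ∞, 0, ∞]
q=1: [-8, 2, -9, ∞, 13]
q=2: [-7, -2, 1, 2, -15]
q=3: [-6, -1, -22, -15, -10]
q=4: [-23, -13, -24, -10, -28]
q=5: [-22, -17, -35, -28, -30]
Optimal cycle mean attained by: cycle 2->4->2, total (-6) + (-7), length 2.
Answer: λ = -13/2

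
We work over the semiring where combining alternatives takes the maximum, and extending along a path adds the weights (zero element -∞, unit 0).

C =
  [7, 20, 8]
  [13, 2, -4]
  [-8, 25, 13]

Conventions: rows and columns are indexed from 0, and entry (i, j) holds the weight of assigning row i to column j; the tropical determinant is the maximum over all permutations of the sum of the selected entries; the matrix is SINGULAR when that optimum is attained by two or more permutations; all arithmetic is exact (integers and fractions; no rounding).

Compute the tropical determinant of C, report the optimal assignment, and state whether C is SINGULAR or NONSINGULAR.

σ = (0, 1, 2): 7 + 2 + 13 = 22
σ = (0, 2, 1): 7 + (-4) + 25 = 28
σ = (1, 0, 2): 20 + 13 + 13 = 46
σ = (1, 2, 0): 20 + (-4) + (-8) = 8
σ = (2, 0, 1): 8 + 13 + 25 = 46
σ = (2, 1, 0): 8 + 2 + (-8) = 2
Optimal value attained by: σ = (1, 0, 2).
Answer: det⊕(C) = 46; verdict: SINGULAR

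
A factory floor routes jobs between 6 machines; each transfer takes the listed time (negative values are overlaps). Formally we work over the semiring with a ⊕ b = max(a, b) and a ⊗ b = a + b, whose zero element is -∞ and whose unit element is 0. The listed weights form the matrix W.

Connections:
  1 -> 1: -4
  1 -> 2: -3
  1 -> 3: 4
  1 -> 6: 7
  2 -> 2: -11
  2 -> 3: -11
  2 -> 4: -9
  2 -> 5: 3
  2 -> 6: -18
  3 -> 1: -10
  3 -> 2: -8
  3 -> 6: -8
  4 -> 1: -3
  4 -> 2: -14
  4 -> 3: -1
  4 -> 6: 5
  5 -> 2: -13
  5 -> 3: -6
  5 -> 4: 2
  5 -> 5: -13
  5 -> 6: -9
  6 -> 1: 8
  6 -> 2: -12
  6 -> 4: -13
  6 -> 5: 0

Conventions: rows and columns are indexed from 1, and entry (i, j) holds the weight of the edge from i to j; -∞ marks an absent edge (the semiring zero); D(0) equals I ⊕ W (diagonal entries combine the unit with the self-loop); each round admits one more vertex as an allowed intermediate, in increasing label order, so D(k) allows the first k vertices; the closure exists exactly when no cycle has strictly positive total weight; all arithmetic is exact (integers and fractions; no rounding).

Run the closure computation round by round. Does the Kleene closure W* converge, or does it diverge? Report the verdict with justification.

D(0):
  [0, -3, 4, -∞, -∞, 7]
  [-∞, 0, -11, -9, 3, -18]
  [-10, -8, 0, -∞, -∞, -8]
  [-3, -14, -1, 0, -∞, 5]
  [-∞, -13, -6, 2, 0, -9]
  [8, -12, -∞, -13, 0, 0]
Detection: at round 1, diagonal entry (6, 6) turns strictly positive.
Key observation: the cycle 6->1->6 has total weight 8 + 7, which is strictly positive.
Answer: DIVERGES — positive cycle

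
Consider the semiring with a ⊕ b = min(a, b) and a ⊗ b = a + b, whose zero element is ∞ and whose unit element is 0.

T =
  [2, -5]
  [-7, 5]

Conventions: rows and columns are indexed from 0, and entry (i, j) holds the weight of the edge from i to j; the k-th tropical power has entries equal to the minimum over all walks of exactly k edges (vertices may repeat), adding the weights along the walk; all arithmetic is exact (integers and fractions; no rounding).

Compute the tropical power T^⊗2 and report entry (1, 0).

T^⊗2:
  [-12, -3]
  [-5, -12]
Key observation: the optimum is the walk 1->0->0, with weight (-7) + 2 = -5.
Optimal value attained by: walk 1->0->0.
Answer: (T^⊗2)[1][0] = -5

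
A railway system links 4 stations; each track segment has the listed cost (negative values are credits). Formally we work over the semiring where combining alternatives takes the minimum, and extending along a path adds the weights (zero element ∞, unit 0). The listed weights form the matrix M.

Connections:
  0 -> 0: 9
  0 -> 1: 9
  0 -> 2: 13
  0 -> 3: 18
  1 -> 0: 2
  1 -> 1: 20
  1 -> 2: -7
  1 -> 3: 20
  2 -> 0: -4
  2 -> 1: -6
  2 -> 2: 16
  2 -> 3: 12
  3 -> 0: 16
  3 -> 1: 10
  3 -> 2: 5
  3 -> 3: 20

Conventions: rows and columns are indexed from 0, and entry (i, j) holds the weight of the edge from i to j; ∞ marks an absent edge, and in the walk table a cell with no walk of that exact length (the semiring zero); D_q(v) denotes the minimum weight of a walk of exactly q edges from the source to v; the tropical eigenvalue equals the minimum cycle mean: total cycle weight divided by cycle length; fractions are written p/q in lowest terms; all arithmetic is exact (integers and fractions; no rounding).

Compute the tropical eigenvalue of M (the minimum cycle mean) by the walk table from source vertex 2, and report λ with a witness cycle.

q=0: [∞, ∞, 0, ∞]
q=1: [-4, -6, 16, 12]
q=2: [-4, 5, -13, 14]
q=3: [-17, -19, -2, -1]
q=4: [-17, -8, -26, 1]
Optimal cycle mean attained by: cycle 1->2->1, total (-7) + (-6), length 2.
Answer: λ = -13/2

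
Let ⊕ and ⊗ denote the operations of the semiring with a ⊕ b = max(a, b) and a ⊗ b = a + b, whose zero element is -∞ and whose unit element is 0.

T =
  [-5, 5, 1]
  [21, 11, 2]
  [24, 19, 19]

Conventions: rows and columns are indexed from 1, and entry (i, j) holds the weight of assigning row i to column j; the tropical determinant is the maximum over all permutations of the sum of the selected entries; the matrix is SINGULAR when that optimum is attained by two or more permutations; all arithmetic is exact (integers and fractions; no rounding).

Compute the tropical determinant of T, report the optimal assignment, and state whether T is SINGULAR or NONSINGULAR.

σ = (1, 2, 3): (-5) + 11 + 19 = 25
σ = (1, 3, 2): (-5) + 2 + 19 = 16
σ = (2, 1, 3): 5 + 21 + 19 = 45
σ = (2, 3, 1): 5 + 2 + 24 = 31
σ = (3, 1, 2): 1 + 21 + 19 = 41
σ = (3, 2, 1): 1 + 11 + 24 = 36
Optimal value attained by: σ = (2, 1, 3).
Answer: det⊕(T) = 45; verdict: NONSINGULAR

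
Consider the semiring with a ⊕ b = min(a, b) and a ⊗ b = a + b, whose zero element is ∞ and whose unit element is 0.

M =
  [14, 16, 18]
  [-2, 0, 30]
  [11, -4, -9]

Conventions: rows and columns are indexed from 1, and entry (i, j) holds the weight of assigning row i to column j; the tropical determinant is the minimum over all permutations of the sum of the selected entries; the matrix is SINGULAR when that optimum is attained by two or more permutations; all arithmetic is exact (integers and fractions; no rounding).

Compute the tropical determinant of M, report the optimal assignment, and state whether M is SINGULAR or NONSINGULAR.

σ = (1, 2, 3): 14 + 0 + (-9) = 5
σ = (1, 3, 2): 14 + 30 + (-4) = 40
σ = (2, 1, 3): 16 + (-2) + (-9) = 5
σ = (2, 3, 1): 16 + 30 + 11 = 57
σ = (3, 1, 2): 18 + (-2) + (-4) = 12
σ = (3, 2, 1): 18 + 0 + 11 = 29
Optimal value attained by: σ = (1, 2, 3).
Answer: det⊕(M) = 5; verdict: SINGULAR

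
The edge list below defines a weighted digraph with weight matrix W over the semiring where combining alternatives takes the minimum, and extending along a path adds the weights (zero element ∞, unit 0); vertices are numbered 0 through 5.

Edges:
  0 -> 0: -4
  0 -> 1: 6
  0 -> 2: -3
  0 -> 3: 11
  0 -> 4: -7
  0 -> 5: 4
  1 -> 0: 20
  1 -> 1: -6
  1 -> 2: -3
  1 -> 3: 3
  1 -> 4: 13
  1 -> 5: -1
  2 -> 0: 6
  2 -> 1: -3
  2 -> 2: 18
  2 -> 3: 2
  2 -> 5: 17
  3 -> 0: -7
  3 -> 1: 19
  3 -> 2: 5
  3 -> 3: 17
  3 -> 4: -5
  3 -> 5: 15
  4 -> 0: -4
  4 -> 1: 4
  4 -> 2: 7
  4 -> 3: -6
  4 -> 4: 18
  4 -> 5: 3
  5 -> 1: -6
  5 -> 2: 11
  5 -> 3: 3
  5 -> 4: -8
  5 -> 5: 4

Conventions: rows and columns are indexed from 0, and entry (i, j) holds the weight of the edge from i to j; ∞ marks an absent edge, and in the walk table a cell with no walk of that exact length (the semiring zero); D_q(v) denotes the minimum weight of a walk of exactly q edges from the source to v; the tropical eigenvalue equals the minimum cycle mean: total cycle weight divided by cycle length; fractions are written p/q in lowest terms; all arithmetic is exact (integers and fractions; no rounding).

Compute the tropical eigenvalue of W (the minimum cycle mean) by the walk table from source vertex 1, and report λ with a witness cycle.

q=0: [∞, 0, ∞, ∞, ∞, ∞]
q=1: [20, -6, -3, 3, 13, -1]
q=2: [-4, -12, -9, -3, -9, -7]
q=3: [-13, -18, -15, -15, -15, -13]
q=4: [-22, -24, -21, -21, -21, -19]
q=5: [-28, -30, -27, -27, -29, -25]
q=6: [-34, -36, -33, -35, -35, -31]
Optimal cycle mean attained by: cycle 0->4->3->0, total (-7) + (-6) + (-7), length 3.
Answer: λ = -20/3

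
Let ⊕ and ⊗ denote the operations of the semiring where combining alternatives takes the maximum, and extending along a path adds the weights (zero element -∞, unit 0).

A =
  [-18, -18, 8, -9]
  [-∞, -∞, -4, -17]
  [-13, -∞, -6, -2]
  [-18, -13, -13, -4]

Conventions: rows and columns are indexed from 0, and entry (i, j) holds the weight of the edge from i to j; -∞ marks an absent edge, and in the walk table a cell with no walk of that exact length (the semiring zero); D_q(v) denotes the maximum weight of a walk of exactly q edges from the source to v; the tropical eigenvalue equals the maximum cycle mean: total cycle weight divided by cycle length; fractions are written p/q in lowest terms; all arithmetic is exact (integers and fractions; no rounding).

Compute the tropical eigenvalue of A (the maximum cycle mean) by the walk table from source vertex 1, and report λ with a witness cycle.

q=0: [-∞, 0, -∞, -∞]
q=1: [-∞, -∞, -4, -17]
q=2: [-17, -30, -10, -6]
q=3: [-23, -19, -9, -10]
q=4: [-22, -23, -15, -11]
Optimal cycle mean attained by: cycle 0->2->0, total 8 + (-13), length 2.
Answer: λ = -5/2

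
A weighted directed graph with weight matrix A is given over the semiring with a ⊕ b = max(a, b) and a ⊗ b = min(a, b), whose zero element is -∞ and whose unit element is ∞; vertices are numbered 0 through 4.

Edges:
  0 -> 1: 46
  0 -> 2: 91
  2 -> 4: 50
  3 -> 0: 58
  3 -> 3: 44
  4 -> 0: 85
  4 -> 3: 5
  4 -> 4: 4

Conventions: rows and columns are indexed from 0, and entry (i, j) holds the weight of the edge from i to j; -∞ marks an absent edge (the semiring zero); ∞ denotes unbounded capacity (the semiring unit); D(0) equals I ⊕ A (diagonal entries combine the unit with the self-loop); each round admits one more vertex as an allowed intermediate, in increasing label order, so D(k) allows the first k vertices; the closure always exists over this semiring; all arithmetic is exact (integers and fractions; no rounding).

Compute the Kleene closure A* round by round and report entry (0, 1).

D(0):
  [∞, 46, 91, -∞, -∞]
  [-∞, ∞, -∞, -∞, -∞]
  [-∞, -∞, ∞, -∞, 50]
  [58, -∞, -∞, ∞, -∞]
  [85, -∞, -∞, 5, ∞]
D(1):
  [∞, 46, 91, -∞, -∞]
  [-∞, ∞, -∞, -∞, -∞]
  [-∞, -∞, ∞, -∞, 50]
  [58, 46, 58, ∞, -∞]
  [85, 46, 85, 5, ∞]
D(2):
  [∞, 46, 91, -∞, -∞]
  [-∞, ∞, -∞, -∞, -∞]
  [-∞, -∞, ∞, -∞, 50]
  [58, 46, 58, ∞, -∞]
  [85, 46, 85, 5, ∞]
D(3):
  [∞, 46, 91, -∞, 50]
  [-∞, ∞, -∞, -∞, -∞]
  [-∞, -∞, ∞, -∞, 50]
  [58, 46, 58, ∞, 50]
  [85, 46, 85, 5, ∞]
D(4):
  [∞, 46, 91, -∞, 50]
  [-∞, ∞, -∞, -∞, -∞]
  [-∞, -∞, ∞, -∞, 50]
  [58, 46, 58, ∞, 50]
  [85, 46, 85, 5, ∞]
D(5):
  [∞, 46, 91, 5, 50]
  [-∞, ∞, -∞, -∞, -∞]
  [50, 46, ∞, 5, 50]
  [58, 46, 58, ∞, 50]
  [85, 46, 85, 5, ∞]
Answer: A*[0][1] = 46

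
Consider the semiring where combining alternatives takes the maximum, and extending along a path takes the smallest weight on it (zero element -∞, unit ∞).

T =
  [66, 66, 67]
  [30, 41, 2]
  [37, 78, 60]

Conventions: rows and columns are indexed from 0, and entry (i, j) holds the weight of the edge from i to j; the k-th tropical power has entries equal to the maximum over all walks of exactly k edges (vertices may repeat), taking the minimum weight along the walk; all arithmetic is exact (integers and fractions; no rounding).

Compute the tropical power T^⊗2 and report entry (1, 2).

T^⊗2:
  [66, 67, 66]
  [30, 41, 30]
  [37, 60, 60]
Key observation: the optimum is the walk 1->0->2, with weight 30 min 67 = 30.
Optimal value attained by: walk 1->0->2.
Answer: (T^⊗2)[1][2] = 30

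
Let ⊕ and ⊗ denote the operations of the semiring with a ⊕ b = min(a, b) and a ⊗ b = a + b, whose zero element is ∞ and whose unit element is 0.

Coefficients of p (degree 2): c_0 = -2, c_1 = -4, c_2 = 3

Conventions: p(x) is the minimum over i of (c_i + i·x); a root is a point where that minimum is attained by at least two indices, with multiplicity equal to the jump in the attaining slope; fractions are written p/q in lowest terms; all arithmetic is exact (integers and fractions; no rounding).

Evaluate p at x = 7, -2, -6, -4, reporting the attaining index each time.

p(7) = min(-2+0·7=-2, -4+1·7=3, 3+2·7=17) = -2 (attained by i=0)
p(-2) = min(-2+0·(-2)=-2, -4+1·(-2)=-6, 3+2·(-2)=-1) = -6 (attained by i=1)
p(-6) = min(-2+0·(-6)=-2, -4+1·(-6)=-10, 3+2·(-6)=-9) = -10 (attained by i=1)
p(-4) = min(-2+0·(-4)=-2, -4+1·(-4)=-8, 3+2·(-4)=-5) = -8 (attained by i=1)
Answer: p(7) = -2; p(-2) = -6; p(-6) = -10; p(-4) = -8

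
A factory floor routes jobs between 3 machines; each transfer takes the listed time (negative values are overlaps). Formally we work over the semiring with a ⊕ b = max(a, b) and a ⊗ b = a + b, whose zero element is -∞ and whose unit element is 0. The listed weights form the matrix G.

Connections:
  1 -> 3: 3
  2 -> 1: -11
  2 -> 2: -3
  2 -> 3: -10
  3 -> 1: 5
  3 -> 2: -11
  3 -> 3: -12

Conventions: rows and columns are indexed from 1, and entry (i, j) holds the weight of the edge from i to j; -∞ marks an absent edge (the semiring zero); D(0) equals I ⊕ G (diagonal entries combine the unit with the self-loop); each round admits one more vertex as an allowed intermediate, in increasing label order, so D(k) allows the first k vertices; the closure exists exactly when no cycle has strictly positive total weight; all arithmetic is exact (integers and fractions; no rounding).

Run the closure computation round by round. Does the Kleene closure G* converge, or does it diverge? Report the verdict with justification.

D(0):
  [0, -∞, 3]
  [-11, 0, -10]
  [5, -11, 0]
Detection: at round 1, diagonal entry (3, 3) turns strictly positive.
Key observation: the cycle 3->1->3 has total weight 5 + 3, which is strictly positive.
Answer: DIVERGES — positive cycle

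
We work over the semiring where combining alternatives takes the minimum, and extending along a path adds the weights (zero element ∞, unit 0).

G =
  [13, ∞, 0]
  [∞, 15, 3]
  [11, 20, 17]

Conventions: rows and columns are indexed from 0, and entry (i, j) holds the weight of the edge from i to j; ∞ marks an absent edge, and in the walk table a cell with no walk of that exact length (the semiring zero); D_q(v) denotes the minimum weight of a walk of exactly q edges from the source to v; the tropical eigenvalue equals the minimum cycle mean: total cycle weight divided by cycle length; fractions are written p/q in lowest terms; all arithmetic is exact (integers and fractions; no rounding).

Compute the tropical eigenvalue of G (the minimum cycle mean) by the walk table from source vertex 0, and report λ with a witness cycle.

q=0: [0, ∞, ∞]
q=1: [13, ∞, 0]
q=2: [11, 20, 13]
q=3: [24, 33, 11]
Optimal cycle mean attained by: cycle 0->2->0, total 0 + 11, length 2.
Answer: λ = 11/2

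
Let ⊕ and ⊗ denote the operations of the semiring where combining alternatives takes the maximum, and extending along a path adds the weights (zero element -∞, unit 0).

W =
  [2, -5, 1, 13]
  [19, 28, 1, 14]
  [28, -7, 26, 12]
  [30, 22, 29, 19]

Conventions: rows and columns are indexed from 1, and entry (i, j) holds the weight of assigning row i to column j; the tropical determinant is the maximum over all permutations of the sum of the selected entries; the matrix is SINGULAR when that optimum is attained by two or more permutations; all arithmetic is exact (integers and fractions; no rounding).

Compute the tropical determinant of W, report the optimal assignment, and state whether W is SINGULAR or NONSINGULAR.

σ = (1, 2, 3, 4): 2 + 28 + 26 + 19 = 75
σ = (1, 2, 4, 3): 2 + 28 + 12 + 29 = 71
σ = (1, 3, 2, 4): 2 + 1 + (-7) + 19 = 15
σ = (1, 3, 4, 2): 2 + 1 + 12 + 22 = 37
σ = (1, 4, 2, 3): 2 + 14 + (-7) + 29 = 38
σ = (1, 4, 3, 2): 2 + 14 + 26 + 22 = 64
σ = (2, 1, 3, 4): (-5) + 19 + 26 + 19 = 59
σ = (2, 1, 4, 3): (-5) + 19 + 12 + 29 = 55
σ = (2, 3, 1, 4): (-5) + 1 + 28 + 19 = 43
σ = (2, 3, 4, 1): (-5) + 1 + 12 + 30 = 38
σ = (2, 4, 1, 3): (-5) + 14 + 28 + 29 = 66
σ = (2, 4, 3, 1): (-5) + 14 + 26 + 30 = 65
σ = (3, 1, 2, 4): 1 + 19 + (-7) + 19 = 32
σ = (3, 1, 4, 2): 1 + 19 + 12 + 22 = 54
σ = (3, 2, 1, 4): 1 + 28 + 28 + 19 = 76
σ = (3, 2, 4, 1): 1 + 28 + 12 + 30 = 71
σ = (3, 4, 1, 2): 1 + 14 + 28 + 22 = 65
σ = (3, 4, 2, 1): 1 + 14 + (-7) + 30 = 38
σ = (4, 1, 2, 3): 13 + 19 + (-7) + 29 = 54
σ = (4, 1, 3, 2): 13 + 19 + 26 + 22 = 80
σ = (4, 2, 1, 3): 13 + 28 + 28 + 29 = 98
σ = (4, 2, 3, 1): 13 + 28 + 26 + 30 = 97
σ = (4, 3, 1, 2): 13 + 1 + 28 + 22 = 64
σ = (4, 3, 2, 1): 13 + 1 + (-7) + 30 = 37
Optimal value attained by: σ = (4, 2, 1, 3).
Answer: det⊕(W) = 98; verdict: NONSINGULAR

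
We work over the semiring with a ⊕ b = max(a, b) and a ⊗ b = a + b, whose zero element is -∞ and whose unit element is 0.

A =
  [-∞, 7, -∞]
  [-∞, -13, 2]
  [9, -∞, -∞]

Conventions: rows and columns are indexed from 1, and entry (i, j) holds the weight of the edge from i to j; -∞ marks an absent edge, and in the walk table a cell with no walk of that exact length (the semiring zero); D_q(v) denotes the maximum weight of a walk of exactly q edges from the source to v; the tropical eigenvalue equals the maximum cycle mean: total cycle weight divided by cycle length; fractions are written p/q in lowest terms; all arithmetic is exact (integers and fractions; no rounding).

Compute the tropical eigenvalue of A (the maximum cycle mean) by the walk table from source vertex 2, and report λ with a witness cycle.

q=0: [-∞, 0, -∞]
q=1: [-∞, -13, 2]
q=2: [11, -26, -11]
q=3: [-2, 18, -24]
Optimal cycle mean attained by: cycle 1->2->3->1, total 7 + 2 + 9, length 3.
Answer: λ = 6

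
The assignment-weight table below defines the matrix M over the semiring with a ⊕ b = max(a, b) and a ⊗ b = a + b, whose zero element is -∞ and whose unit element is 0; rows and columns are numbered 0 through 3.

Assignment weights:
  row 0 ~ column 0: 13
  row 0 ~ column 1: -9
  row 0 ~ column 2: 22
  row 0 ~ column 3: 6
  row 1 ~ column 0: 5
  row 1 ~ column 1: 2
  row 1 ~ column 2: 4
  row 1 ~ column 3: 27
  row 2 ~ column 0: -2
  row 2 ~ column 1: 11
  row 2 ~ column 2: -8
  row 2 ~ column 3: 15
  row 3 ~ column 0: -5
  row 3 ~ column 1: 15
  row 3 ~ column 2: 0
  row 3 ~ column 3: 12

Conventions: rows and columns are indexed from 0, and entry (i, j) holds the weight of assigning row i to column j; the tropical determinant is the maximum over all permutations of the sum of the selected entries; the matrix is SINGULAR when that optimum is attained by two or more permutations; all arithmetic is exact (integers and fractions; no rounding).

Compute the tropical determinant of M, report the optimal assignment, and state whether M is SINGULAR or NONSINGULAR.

σ = (0, 1, 2, 3): 13 + 2 + (-8) + 12 = 19
σ = (0, 1, 3, 2): 13 + 2 + 15 + 0 = 30
σ = (0, 2, 1, 3): 13 + 4 + 11 + 12 = 40
σ = (0, 2, 3, 1): 13 + 4 + 15 + 15 = 47
σ = (0, 3, 1, 2): 13 + 27 + 11 + 0 = 51
σ = (0, 3, 2, 1): 13 + 27 + (-8) + 15 = 47
σ = (1, 0, 2, 3): (-9) + 5 + (-8) + 12 = 0
σ = (1, 0, 3, 2): (-9) + 5 + 15 + 0 = 11
σ = (1, 2, 0, 3): (-9) + 4 + (-2) + 12 = 5
σ = (1, 2, 3, 0): (-9) + 4 + 15 + (-5) = 5
σ = (1, 3, 0, 2): (-9) + 27 + (-2) + 0 = 16
σ = (1, 3, 2, 0): (-9) + 27 + (-8) + (-5) = 5
σ = (2, 0, 1, 3): 22 + 5 + 11 + 12 = 50
σ = (2, 0, 3, 1): 22 + 5 + 15 + 15 = 57
σ = (2, 1, 0, 3): 22 + 2 + (-2) + 12 = 34
σ = (2, 1, 3, 0): 22 + 2 + 15 + (-5) = 34
σ = (2, 3, 0, 1): 22 + 27 + (-2) + 15 = 62
σ = (2, 3, 1, 0): 22 + 27 + 11 + (-5) = 55
σ = (3, 0, 1, 2): 6 + 5 + 11 + 0 = 22
σ = (3, 0, 2, 1): 6 + 5 + (-8) + 15 = 18
σ = (3, 1, 0, 2): 6 + 2 + (-2) + 0 = 6
σ = (3, 1, 2, 0): 6 + 2 + (-8) + (-5) = -5
σ = (3, 2, 0, 1): 6 + 4 + (-2) + 15 = 23
σ = (3, 2, 1, 0): 6 + 4 + 11 + (-5) = 16
Optimal value attained by: σ = (2, 3, 0, 1).
Answer: det⊕(M) = 62; verdict: NONSINGULAR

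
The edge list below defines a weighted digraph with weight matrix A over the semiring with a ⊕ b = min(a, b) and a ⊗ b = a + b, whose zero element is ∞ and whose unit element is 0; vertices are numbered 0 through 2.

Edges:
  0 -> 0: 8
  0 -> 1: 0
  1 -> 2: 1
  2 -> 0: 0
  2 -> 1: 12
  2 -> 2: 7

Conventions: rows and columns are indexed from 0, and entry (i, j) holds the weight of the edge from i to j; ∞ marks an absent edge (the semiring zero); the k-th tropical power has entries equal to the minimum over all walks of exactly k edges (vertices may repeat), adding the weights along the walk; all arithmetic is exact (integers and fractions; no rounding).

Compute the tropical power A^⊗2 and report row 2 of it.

A^⊗2:
  [16, 8, 1]
  [1, 13, 8]
  [7, 0, 13]
Answer: row 2 of A^⊗2 = [7, 0, 13]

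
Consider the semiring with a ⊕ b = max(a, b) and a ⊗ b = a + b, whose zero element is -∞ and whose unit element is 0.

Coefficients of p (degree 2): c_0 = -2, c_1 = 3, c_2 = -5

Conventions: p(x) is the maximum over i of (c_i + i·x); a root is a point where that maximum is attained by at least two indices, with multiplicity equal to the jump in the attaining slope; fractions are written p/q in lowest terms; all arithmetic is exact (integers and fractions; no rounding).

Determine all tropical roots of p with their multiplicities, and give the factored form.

hull edge (i=0, c=-2) to (i=1, c=3): slope 5, span 1
hull edge (i=1, c=3) to (i=2, c=-5): slope -8, span 1
Factored form: p(x) = -5 ⊗ (x ⊕ (-5)) ⊗ (x ⊕ 8)
Answer: roots = -5 (mult 1), 8 (mult 1)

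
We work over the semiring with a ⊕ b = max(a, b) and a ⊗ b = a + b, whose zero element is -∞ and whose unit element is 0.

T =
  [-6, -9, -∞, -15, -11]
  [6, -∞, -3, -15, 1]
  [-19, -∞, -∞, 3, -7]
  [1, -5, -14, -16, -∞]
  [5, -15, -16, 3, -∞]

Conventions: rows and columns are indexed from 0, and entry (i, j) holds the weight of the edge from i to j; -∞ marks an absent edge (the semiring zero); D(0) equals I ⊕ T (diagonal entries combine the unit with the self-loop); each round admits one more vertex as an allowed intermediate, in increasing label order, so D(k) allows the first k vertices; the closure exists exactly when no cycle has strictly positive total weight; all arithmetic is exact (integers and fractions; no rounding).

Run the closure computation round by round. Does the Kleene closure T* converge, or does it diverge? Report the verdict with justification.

D(0):
  [0, -9, -∞, -15, -11]
  [6, 0, -3, -15, 1]
  [-19, -∞, 0, 3, -7]
  [1, -5, -14, 0, -∞]
  [5, -15, -16, 3, 0]
D(1):
  [0, -9, -∞, -15, -11]
  [6, 0, -3, -9, 1]
  [-19, -28, 0, 3, -7]
  [1, -5, -14, 0, -10]
  [5, -4, -16, 3, 0]
D(2):
  [0, -9, -12, -15, -8]
  [6, 0, -3, -9, 1]
  [-19, -28, 0, 3, -7]
  [1, -5, -8, 0, -4]
  [5, -4, -7, 3, 0]
D(3):
  [0, -9, -12, -9, -8]
  [6, 0, -3, 0, 1]
  [-19, -28, 0, 3, -7]
  [1, -5, -8, 0, -4]
  [5, -4, -7, 3, 0]
D(4):
  [0, -9, -12, -9, -8]
  [6, 0, -3, 0, 1]
  [4, -2, 0, 3, -1]
  [1, -5, -8, 0, -4]
  [5, -2, -5, 3, 0]
D(5):
  [0, -9, -12, -5, -8]
  [6, 0, -3, 4, 1]
  [4, -2, 0, 3, -1]
  [1, -5, -8, 0, -4]
  [5, -2, -5, 3, 0]
Key observation: every diagonal entry stays at the unit through all rounds, so no improving cycle exists.
Answer: CONVERGES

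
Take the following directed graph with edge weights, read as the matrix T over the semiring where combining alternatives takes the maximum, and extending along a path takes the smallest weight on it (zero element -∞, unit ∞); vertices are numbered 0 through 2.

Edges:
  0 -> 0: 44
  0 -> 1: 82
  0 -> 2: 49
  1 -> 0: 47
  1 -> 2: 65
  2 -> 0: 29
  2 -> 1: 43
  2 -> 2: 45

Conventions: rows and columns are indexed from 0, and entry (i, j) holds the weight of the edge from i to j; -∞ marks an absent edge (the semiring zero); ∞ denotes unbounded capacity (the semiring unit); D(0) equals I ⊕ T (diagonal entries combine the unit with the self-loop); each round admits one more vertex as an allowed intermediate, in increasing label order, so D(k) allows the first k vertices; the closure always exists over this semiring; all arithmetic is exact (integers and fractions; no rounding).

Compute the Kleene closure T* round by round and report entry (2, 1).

D(0):
  [∞, 82, 49]
  [47, ∞, 65]
  [29, 43, ∞]
D(1):
  [∞, 82, 49]
  [47, ∞, 65]
  [29, 43, ∞]
D(2):
  [∞, 82, 65]
  [47, ∞, 65]
  [43, 43, ∞]
D(3):
  [∞, 82, 65]
  [47, ∞, 65]
  [43, 43, ∞]
Answer: T*[2][1] = 43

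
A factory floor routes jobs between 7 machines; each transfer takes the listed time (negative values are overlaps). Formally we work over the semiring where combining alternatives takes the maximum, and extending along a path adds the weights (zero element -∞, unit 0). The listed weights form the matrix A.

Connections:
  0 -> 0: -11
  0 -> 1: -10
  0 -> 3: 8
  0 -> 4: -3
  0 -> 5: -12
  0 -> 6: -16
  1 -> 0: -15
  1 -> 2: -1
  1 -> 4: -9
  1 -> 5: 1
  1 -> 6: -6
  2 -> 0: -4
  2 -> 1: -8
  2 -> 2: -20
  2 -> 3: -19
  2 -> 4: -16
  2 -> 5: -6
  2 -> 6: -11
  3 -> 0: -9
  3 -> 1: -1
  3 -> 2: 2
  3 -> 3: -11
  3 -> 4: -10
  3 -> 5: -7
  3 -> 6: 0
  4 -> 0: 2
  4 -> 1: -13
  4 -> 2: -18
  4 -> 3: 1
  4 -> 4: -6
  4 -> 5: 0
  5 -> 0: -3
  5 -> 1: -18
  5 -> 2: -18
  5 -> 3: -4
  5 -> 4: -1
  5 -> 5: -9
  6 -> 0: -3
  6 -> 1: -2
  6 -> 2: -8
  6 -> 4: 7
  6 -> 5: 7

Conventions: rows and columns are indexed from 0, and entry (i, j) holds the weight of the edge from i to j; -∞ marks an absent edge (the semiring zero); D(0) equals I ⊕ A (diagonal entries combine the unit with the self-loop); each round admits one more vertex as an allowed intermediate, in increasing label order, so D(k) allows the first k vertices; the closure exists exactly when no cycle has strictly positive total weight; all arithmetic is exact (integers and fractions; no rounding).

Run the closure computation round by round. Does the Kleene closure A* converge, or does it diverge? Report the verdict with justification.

D(0):
  [0, -10, -∞, 8, -3, -12, -16]
  [-15, 0, -1, -∞, -9, 1, -6]
  [-4, -8, 0, -19, -16, -6, -11]
  [-9, -1, 2, 0, -10, -7, 0]
  [2, -13, -18, 1, 0, 0, -∞]
  [-3, -18, -18, -4, -1, 0, -∞]
  [-3, -2, -8, -∞, 7, 7, 0]
D(1):
  [0, -10, -∞, 8, -3, -12, -16]
  [-15, 0, -1, -7, -9, 1, -6]
  [-4, -8, 0, 4, -7, -6, -11]
  [-9, -1, 2, 0, -10, -7, 0]
  [2, -8, -18, 10, 0, 0, -14]
  [-3, -13, -18, 5, -1, 0, -19]
  [-3, -2, -8, 5, 7, 7, 0]
D(2):
  [0, -10, -11, 8, -3, -9, -16]
  [-15, 0, -1, -7, -9, 1, -6]
  [-4, -8, 0, 4, -7, -6, -11]
  [-9, -1, 2, 0, -10, 0, 0]
  [2, -8, -9, 10, 0, 0, -14]
  [-3, -13, -14, 5, -1, 0, -19]
  [-3, -2, -3, 5, 7, 7, 0]
Detection: at round 3, diagonal entry (3, 3) turns strictly positive.
Key observation: the cycle 3->1->2->0->3 has total weight (-1) + (-1) + (-4) + 8, which is strictly positive.
Answer: DIVERGES — positive cycle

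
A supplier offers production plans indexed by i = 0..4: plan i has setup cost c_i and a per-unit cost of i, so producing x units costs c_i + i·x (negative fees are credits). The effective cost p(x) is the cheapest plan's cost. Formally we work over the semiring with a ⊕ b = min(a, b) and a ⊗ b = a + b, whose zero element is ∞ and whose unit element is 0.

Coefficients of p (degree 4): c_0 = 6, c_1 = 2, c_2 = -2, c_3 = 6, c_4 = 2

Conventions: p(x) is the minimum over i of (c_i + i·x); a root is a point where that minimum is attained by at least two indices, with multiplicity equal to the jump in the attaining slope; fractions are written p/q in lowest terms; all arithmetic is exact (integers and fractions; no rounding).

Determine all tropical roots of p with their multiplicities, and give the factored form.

hull edge (i=0, c=6) to (i=2, c=-2): slope -4, span 2
hull edge (i=2, c=-2) to (i=4, c=2): slope 2, span 2
Factored form: p(x) = 2 ⊗ (x ⊕ (-2)) ⊗ (x ⊕ (-2)) ⊗ (x ⊕ 4) ⊗ (x ⊕ 4)
Answer: roots = -2 (mult 2), 4 (mult 2)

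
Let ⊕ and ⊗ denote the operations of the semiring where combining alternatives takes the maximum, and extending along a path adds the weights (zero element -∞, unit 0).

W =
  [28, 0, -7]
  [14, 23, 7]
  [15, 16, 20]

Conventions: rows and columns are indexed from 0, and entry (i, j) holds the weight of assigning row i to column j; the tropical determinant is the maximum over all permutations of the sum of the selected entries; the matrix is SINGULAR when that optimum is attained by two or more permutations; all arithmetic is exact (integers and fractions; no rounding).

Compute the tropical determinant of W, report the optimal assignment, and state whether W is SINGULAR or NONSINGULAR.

σ = (0, 1, 2): 28 + 23 + 20 = 71
σ = (0, 2, 1): 28 + 7 + 16 = 51
σ = (1, 0, 2): 0 + 14 + 20 = 34
σ = (1, 2, 0): 0 + 7 + 15 = 22
σ = (2, 0, 1): (-7) + 14 + 16 = 23
σ = (2, 1, 0): (-7) + 23 + 15 = 31
Optimal value attained by: σ = (0, 1, 2).
Answer: det⊕(W) = 71; verdict: NONSINGULAR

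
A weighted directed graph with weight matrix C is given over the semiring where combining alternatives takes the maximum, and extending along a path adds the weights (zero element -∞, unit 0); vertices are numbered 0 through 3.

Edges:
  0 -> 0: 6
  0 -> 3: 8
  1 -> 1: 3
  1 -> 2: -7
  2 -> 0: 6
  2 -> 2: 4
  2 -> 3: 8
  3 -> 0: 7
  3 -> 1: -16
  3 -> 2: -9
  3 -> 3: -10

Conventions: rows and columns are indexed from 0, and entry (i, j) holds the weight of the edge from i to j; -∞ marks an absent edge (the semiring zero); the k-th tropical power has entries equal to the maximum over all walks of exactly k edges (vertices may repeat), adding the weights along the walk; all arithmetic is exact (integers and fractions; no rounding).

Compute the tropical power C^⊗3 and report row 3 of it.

C^⊗2:
  [15, -8, -1, 14]
  [-1, 6, -3, 1]
  [15, -8, 8, 14]
  [13, -13, -5, 15]
C^⊗3:
  [21, -2, 5, 23]
  [8, 9, 1, 7]
  [21, -2, 12, 23]
  [22, -1, 6, 21]
Answer: row 3 of C^⊗3 = [22, -1, 6, 21]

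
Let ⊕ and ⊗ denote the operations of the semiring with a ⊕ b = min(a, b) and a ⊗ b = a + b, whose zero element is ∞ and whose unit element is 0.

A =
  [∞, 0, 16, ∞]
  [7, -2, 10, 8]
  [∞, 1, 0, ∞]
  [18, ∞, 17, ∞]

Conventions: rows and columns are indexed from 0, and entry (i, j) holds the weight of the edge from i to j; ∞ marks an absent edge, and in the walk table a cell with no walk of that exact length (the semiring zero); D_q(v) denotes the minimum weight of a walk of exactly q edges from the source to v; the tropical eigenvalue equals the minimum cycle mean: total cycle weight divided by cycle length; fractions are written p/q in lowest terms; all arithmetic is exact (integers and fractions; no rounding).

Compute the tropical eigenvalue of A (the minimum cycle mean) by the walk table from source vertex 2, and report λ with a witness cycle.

q=0: [∞, ∞, 0, ∞]
q=1: [∞, 1, 0, ∞]
q=2: [8, -1, 0, 9]
q=3: [6, -3, 0, 7]
q=4: [4, -5, 0, 5]
Optimal cycle mean attained by: cycle 1->1, total (-2), length 1.
Answer: λ = -2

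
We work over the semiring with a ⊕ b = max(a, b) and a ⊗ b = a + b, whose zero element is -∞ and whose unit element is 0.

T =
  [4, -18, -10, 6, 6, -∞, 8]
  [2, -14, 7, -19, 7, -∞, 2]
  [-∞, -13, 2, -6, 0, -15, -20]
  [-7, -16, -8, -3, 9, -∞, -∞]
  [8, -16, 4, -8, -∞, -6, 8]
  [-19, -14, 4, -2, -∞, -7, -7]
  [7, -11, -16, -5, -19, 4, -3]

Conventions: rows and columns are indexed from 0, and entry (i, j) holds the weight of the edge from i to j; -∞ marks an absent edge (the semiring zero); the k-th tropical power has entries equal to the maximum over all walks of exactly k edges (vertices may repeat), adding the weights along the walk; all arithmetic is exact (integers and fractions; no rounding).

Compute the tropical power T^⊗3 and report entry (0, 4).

T^⊗2:
  [15, -3, 10, 10, 15, 12, 14]
  [15, -6, 11, 8, 8, 6, 15]
  [8, -11, 4, -4, 3, -6, 8]
  [17, -7, 13, 1, 6, 3, 17]
  [15, -3, 6, 14, 14, 12, 16]
  [0, -9, 6, -2, 7, -3, -10]
  [11, -10, 8, 13, 13, 1, 15]
T^⊗3:
  [23, 3, 19, 21, 21, 18, 23]
  [22, 4, 13, 21, 21, 19, 23]
  [15, -3, 7, 14, 14, 12, 16]
  [24, 6, 15, 23, 23, 21, 25]
  [23, 5, 18, 21, 23, 20, 23]
  [15, -7, 11, 6, 7, 1, 15]
  [22, 4, 17, 17, 22, 19, 21]
Key observation: the optimum is the walk 0->6->0->4, with weight 8 + 7 + 6 = 21.
Optimal value attained by: walk 0->6->0->4.
Answer: (T^⊗3)[0][4] = 21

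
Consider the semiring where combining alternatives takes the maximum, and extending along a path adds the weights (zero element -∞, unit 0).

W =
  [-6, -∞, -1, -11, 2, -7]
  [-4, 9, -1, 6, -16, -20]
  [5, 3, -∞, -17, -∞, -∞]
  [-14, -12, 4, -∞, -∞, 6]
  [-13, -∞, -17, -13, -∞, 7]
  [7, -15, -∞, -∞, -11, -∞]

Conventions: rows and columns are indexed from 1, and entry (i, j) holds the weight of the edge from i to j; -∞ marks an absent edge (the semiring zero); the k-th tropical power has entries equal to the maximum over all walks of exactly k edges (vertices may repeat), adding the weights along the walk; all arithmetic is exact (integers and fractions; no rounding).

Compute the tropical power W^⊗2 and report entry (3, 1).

W^⊗2:
  [4, 2, -7, -11, -4, 9]
  [5, 18, 10, 15, -2, 12]
  [-1, 12, 4, 9, 7, -2]
  [13, 7, -13, -6, -5, -21]
  [14, -8, -9, -24, -4, -7]
  [1, -6, 6, -4, 9, 0]
Key observation: the optimum is the walk 3->1->1, with weight 5 + (-6) = -1.
Optimal value attained by: walk 3->1->1.
Answer: (W^⊗2)[3][1] = -1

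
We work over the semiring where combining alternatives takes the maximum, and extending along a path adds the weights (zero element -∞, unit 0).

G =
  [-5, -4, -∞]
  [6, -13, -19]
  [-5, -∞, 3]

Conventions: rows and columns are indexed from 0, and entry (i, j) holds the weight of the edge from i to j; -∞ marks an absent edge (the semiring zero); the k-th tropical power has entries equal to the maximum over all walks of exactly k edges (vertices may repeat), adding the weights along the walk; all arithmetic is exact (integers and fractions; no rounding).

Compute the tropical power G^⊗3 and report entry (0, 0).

G^⊗2:
  [2, -9, -23]
  [1, 2, -16]
  [-2, -9, 6]
G^⊗3:
  [-3, -2, -20]
  [8, -3, -13]
  [1, -6, 9]
Key observation: the optimum is the walk 0->0->1->0, with weight (-5) + (-4) + 6 = -3.
Optimal value attained by: walk 0->0->1->0.
Answer: (G^⊗3)[0][0] = -3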